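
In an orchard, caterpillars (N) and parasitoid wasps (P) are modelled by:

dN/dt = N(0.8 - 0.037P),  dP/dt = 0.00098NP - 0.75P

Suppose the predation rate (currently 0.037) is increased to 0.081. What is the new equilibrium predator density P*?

P* ≈ 9.88

At the interior fixed point, setting dN/dt = 0 with N > 0 fixes P* = (prey growth rate)/(NP coefficient) — independent of the other coefficients.
With the change, P* = 0.8/0.081 = 9.88; it falls from 21.6.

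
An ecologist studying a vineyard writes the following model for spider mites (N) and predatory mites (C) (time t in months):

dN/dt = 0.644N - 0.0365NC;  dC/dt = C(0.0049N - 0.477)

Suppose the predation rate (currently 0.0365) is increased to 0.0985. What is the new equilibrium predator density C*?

C* ≈ 6.54

At the interior fixed point, setting dN/dt = 0 with N > 0 fixes C* = (prey growth rate)/(NC coefficient) — independent of the other coefficients.
With the change, C* = 0.644/0.0985 = 6.54; it falls from 17.6.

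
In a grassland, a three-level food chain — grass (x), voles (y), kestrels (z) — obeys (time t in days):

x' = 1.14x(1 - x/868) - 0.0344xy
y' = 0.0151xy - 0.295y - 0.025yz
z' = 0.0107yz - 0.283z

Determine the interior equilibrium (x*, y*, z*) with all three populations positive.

From dz/dt = 0: 0.0107y* = 0.283, so y* = 26.4.
From dx/dt = 0: 1.14(1 - x*/868) = 0.0344·26.4, giving x* = 868·(1 - 0.798) = 175.
From dy/dt = 0: 0.0151·175 - 0.295 = 0.025z*, so z* = 2.35/0.025 = 94.1.

x* ≈ 175, y* ≈ 26.4, z* ≈ 94.1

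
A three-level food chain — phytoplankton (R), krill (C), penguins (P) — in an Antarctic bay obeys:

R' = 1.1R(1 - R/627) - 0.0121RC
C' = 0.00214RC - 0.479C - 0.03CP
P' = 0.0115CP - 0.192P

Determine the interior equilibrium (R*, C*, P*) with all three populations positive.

From dP/dt = 0: 0.0115C* = 0.192, so C* = 16.7.
From dR/dt = 0: 1.1(1 - R*/627) = 0.0121·16.7, giving R* = 627·(1 - 0.184) = 512.
From dC/dt = 0: 0.00214·512 - 0.479 = 0.03P*, so P* = 0.616/0.03 = 20.5.

R* ≈ 512, C* ≈ 16.7, P* ≈ 20.5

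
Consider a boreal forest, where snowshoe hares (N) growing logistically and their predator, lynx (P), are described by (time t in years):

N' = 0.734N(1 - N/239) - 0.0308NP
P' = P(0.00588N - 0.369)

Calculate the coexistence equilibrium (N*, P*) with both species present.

From dP/dt = 0 with P > 0: 0.00588N* = 0.369, so N* = 62.8.
Substitute into dN/dt = 0: 0.734(1 - 62.8/239) = 0.0308P*.
The bracket is 0.737, giving P* = 0.541/0.0308 = 17.6.

N* ≈ 62.8, P* ≈ 17.6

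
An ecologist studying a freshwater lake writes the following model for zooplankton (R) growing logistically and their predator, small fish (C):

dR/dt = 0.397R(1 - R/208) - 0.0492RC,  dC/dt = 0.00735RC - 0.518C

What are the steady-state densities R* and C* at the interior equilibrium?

R* ≈ 70.5, C* ≈ 5.34

From dC/dt = 0 with C > 0: 0.00735R* = 0.518, so R* = 70.5.
Substitute into dR/dt = 0: 0.397(1 - 70.5/208) = 0.0492C*.
The bracket is 0.661, giving C* = 0.262/0.0492 = 5.34.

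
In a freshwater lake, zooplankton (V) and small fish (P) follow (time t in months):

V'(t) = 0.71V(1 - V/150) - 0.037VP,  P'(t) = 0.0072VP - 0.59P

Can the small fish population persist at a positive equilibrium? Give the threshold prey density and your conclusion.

Threshold V = 81.9; K > 81.9, so yes, the predator persists.

The predator equation gives dP/dt > 0 only when V > 0.59/0.0072 = 81.9.
Without the predator, V → K = 150. Since 150 > 81.9, the predator can invade and persist.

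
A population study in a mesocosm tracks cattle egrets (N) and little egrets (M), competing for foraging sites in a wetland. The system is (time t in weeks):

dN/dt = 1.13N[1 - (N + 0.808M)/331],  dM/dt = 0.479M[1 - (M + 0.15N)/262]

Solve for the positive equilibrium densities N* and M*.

N* ≈ 136, M* ≈ 242

Setting both brackets to zero gives the nullclines N + 0.808M = 331 and 0.15N + M = 262.
Substituting M = 262 - 0.15N into the first: N(1 - 0.808·0.15) = 331 - 0.808·262.
So N* = 119/0.879 = 136, and then M* = 262 - 0.15·136 = 242.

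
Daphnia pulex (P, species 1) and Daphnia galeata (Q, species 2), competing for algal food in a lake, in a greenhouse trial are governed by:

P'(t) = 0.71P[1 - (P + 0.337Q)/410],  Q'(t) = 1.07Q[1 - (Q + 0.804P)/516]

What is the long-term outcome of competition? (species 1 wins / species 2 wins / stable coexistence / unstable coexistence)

stable coexistence

Compare the nullcline intercepts: K1/α12 = 410/0.337 = 1220 > K2 = 516; K2/α21 = 516/0.804 = 642 > K1 = 410.
Since both inequalities hold, each species can invade when rare, so the interior equilibrium is stable.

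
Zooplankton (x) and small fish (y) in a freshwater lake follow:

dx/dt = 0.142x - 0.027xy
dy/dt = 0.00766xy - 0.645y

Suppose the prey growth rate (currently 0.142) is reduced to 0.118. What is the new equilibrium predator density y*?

y* ≈ 4.37

At the interior fixed point, setting dx/dt = 0 with x > 0 fixes y* = (prey growth rate)/(xy coefficient) — independent of the other coefficients.
With the change, y* = 0.118/0.027 = 4.37; it falls from 5.26.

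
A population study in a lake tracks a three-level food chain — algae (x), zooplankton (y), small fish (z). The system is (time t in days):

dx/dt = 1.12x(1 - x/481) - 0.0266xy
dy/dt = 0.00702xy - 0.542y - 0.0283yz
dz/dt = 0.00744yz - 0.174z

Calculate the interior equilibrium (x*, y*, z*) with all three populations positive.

From dz/dt = 0: 0.00744y* = 0.174, so y* = 23.4.
From dx/dt = 0: 1.12(1 - x*/481) = 0.0266·23.4, giving x* = 481·(1 - 0.555) = 214.
From dy/dt = 0: 0.00702·214 - 0.542 = 0.0283z*, so z* = 0.959/0.0283 = 33.9.

x* ≈ 214, y* ≈ 23.4, z* ≈ 33.9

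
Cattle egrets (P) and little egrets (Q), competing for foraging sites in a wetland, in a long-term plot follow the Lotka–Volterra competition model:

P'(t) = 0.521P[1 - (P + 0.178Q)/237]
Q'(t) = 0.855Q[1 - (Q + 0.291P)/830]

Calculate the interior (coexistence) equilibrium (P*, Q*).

P* ≈ 94.1, Q* ≈ 803

Setting both brackets to zero gives the nullclines P + 0.178Q = 237 and 0.291P + Q = 830.
Substituting Q = 830 - 0.291P into the first: P(1 - 0.178·0.291) = 237 - 0.178·830.
So P* = 89.3/0.948 = 94.1, and then Q* = 830 - 0.291·94.1 = 803.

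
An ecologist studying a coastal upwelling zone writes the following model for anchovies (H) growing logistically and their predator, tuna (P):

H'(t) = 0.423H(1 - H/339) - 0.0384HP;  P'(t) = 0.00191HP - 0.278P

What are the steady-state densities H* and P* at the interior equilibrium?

H* ≈ 146, P* ≈ 6.29

From dP/dt = 0 with P > 0: 0.00191H* = 0.278, so H* = 146.
Substitute into dH/dt = 0: 0.423(1 - 146/339) = 0.0384P*.
The bracket is 0.571, giving P* = 0.241/0.0384 = 6.29.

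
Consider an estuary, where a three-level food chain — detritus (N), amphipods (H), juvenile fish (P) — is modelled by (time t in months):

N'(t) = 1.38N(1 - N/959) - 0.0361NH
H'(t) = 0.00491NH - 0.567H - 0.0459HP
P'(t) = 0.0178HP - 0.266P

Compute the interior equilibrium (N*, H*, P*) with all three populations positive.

From dP/dt = 0: 0.0178H* = 0.266, so H* = 14.9.
From dN/dt = 0: 1.38(1 - N*/959) = 0.0361·14.9, giving N* = 959·(1 - 0.391) = 584.
From dH/dt = 0: 0.00491·584 - 0.567 = 0.0459P*, so P* = 2.3/0.0459 = 50.1.

N* ≈ 584, H* ≈ 14.9, P* ≈ 50.1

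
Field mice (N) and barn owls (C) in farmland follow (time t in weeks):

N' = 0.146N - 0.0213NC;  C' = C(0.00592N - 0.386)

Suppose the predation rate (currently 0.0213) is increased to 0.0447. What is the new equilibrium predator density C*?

C* ≈ 3.27

At the interior fixed point, setting dN/dt = 0 with N > 0 fixes C* = (prey growth rate)/(NC coefficient) — independent of the other coefficients.
With the change, C* = 0.146/0.0447 = 3.27; it falls from 6.85.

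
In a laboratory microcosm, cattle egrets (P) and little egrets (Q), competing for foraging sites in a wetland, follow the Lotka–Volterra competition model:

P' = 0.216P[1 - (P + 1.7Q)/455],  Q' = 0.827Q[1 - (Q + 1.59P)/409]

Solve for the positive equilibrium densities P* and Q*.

P* ≈ 141, Q* ≈ 185

Setting both brackets to zero gives the nullclines P + 1.7Q = 455 and 1.59P + Q = 409.
Substituting Q = 409 - 1.59P into the first: P(1 - 1.7·1.59) = 455 - 1.7·409.
So P* = -240/-1.7 = 141, and then Q* = 409 - 1.59·141 = 185.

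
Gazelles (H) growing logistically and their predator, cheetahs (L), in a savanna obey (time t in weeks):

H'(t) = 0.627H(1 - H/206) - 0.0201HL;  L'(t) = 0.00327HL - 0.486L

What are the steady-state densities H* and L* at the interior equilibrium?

From dL/dt = 0 with L > 0: 0.00327H* = 0.486, so H* = 149.
Substitute into dH/dt = 0: 0.627(1 - 149/206) = 0.0201L*.
The bracket is 0.279, giving L* = 0.175/0.0201 = 8.69.

H* ≈ 149, L* ≈ 8.69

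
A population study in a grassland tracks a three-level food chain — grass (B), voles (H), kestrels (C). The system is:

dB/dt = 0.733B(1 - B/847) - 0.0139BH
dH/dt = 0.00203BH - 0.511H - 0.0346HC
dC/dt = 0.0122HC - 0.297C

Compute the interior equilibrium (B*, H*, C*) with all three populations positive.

From dC/dt = 0: 0.0122H* = 0.297, so H* = 24.3.
From dB/dt = 0: 0.733(1 - B*/847) = 0.0139·24.3, giving B* = 847·(1 - 0.462) = 456.
From dH/dt = 0: 0.00203·456 - 0.511 = 0.0346C*, so C* = 0.415/0.0346 = 12.

B* ≈ 456, H* ≈ 24.3, C* ≈ 12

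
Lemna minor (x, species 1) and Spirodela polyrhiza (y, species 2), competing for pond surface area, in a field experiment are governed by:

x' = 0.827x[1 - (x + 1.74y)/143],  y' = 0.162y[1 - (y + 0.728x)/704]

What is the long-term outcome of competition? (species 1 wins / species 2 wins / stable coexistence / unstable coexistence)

species 2 excludes species 1

Compare the nullcline intercepts: K1/α12 = 143/1.74 = 82.2 < K2 = 704; K2/α21 = 704/0.728 = 967 > K1 = 143.
Since the inequalities point opposite ways, species 2 can invade but species 1 cannot.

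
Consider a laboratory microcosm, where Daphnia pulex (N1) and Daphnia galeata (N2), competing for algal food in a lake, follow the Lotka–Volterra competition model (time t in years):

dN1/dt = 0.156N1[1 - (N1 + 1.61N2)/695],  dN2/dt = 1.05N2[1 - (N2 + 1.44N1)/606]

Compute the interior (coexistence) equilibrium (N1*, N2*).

Setting both brackets to zero gives the nullclines N1 + 1.61N2 = 695 and 1.44N1 + N2 = 606.
Substituting N2 = 606 - 1.44N1 into the first: N1(1 - 1.61·1.44) = 695 - 1.61·606.
So N1* = -281/-1.32 = 213, and then N2* = 606 - 1.44·213 = 299.

N1* ≈ 213, N2* ≈ 299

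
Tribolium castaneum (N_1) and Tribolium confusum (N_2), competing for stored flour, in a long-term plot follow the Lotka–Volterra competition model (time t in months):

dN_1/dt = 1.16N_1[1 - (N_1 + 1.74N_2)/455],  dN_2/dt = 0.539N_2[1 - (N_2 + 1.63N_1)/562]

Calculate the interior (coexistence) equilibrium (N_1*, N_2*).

N_1* ≈ 285, N_2* ≈ 97.8

Setting both brackets to zero gives the nullclines N_1 + 1.74N_2 = 455 and 1.63N_1 + N_2 = 562.
Substituting N_2 = 562 - 1.63N_1 into the first: N_1(1 - 1.74·1.63) = 455 - 1.74·562.
So N_1* = -523/-1.84 = 285, and then N_2* = 562 - 1.63·285 = 97.8.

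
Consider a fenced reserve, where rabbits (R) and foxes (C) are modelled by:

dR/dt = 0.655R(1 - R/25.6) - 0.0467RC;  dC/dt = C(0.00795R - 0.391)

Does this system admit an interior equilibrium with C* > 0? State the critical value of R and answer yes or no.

Threshold R = 49.2; K < 49.2, so no, the predator goes extinct.

The predator equation gives dC/dt > 0 only when R > 0.391/0.00795 = 49.2.
Without the predator, R → K = 25.6. Since 25.6 < 49.2, the predator cannot invade.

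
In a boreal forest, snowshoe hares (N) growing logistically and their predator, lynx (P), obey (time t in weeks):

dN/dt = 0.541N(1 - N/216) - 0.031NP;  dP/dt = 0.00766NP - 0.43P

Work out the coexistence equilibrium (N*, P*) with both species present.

From dP/dt = 0 with P > 0: 0.00766N* = 0.43, so N* = 56.1.
Substitute into dN/dt = 0: 0.541(1 - 56.1/216) = 0.031P*.
The bracket is 0.74, giving P* = 0.4/0.031 = 12.9.

N* ≈ 56.1, P* ≈ 12.9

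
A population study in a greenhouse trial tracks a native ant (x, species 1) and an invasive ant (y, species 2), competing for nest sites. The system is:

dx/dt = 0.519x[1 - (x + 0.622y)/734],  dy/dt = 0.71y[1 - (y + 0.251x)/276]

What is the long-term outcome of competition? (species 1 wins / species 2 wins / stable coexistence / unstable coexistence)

stable coexistence

Compare the nullcline intercepts: K1/α12 = 734/0.622 = 1180 > K2 = 276; K2/α21 = 276/0.251 = 1100 > K1 = 734.
Since both inequalities hold, each species can invade when rare, so the interior equilibrium is stable.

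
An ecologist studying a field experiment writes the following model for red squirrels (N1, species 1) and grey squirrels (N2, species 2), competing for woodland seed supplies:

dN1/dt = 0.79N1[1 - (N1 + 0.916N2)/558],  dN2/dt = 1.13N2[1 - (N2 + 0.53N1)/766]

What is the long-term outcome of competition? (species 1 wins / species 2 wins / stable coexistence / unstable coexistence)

species 2 excludes species 1

Compare the nullcline intercepts: K1/α12 = 558/0.916 = 609 < K2 = 766; K2/α21 = 766/0.53 = 1450 > K1 = 558.
Since the inequalities point opposite ways, species 2 can invade but species 1 cannot.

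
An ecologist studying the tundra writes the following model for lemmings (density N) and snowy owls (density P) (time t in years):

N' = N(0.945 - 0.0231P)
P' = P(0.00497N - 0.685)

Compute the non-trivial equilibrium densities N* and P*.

Set dP/dt = 0 with P > 0: 0.00497N - 0.685 = 0, so N* = 0.685/0.00497 = 138.
Set dN/dt = 0 with N > 0: 0.945 - 0.0231P = 0, so P* = 0.945/0.0231 = 40.9.

N* ≈ 138, P* ≈ 40.9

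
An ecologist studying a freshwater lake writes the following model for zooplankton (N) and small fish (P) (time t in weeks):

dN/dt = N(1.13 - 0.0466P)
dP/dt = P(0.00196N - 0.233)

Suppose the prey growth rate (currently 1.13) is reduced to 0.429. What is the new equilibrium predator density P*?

P* ≈ 9.21

At the interior fixed point, setting dN/dt = 0 with N > 0 fixes P* = (prey growth rate)/(NP coefficient) — independent of the other coefficients.
With the change, P* = 0.429/0.0466 = 9.21; it falls from 24.2.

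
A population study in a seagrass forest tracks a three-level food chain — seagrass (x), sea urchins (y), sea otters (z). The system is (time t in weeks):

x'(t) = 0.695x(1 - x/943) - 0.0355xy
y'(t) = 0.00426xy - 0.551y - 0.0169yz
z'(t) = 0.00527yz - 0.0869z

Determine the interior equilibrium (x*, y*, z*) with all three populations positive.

From dz/dt = 0: 0.00527y* = 0.0869, so y* = 16.5.
From dx/dt = 0: 0.695(1 - x*/943) = 0.0355·16.5, giving x* = 943·(1 - 0.842) = 149.
From dy/dt = 0: 0.00426·149 - 0.551 = 0.0169z*, so z* = 0.0826/0.0169 = 4.89.

x* ≈ 149, y* ≈ 16.5, z* ≈ 4.89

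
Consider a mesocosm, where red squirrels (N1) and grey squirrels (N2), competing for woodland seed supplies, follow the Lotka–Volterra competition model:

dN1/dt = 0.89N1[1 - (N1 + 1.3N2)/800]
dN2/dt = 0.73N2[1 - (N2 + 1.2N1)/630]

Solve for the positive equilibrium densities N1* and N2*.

N1* ≈ 33.9, N2* ≈ 589

Setting both brackets to zero gives the nullclines N1 + 1.3N2 = 800 and 1.2N1 + N2 = 630.
Substituting N2 = 630 - 1.2N1 into the first: N1(1 - 1.3·1.2) = 800 - 1.3·630.
So N1* = -19/-0.56 = 33.9, and then N2* = 630 - 1.2·33.9 = 589.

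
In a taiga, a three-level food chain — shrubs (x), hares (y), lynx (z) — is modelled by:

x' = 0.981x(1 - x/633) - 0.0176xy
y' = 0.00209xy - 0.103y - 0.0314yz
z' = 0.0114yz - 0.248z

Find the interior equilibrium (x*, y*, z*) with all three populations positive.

From dz/dt = 0: 0.0114y* = 0.248, so y* = 21.8.
From dx/dt = 0: 0.981(1 - x*/633) = 0.0176·21.8, giving x* = 633·(1 - 0.39) = 386.
From dy/dt = 0: 0.00209·386 - 0.103 = 0.0314z*, so z* = 0.704/0.0314 = 22.4.

x* ≈ 386, y* ≈ 21.8, z* ≈ 22.4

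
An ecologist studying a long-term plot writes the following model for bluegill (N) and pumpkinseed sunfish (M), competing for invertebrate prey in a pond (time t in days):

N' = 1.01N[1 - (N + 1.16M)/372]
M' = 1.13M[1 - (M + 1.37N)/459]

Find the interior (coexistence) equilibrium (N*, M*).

Setting both brackets to zero gives the nullclines N + 1.16M = 372 and 1.37N + M = 459.
Substituting M = 459 - 1.37N into the first: N(1 - 1.16·1.37) = 372 - 1.16·459.
So N* = -160/-0.589 = 272, and then M* = 459 - 1.37·272 = 85.9.

N* ≈ 272, M* ≈ 85.9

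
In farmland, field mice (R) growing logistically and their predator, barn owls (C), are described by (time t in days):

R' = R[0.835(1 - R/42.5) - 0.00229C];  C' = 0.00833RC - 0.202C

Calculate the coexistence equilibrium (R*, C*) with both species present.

R* ≈ 24.2, C* ≈ 157

From dC/dt = 0 with C > 0: 0.00833R* = 0.202, so R* = 24.2.
Substitute into dR/dt = 0: 0.835(1 - 24.2/42.5) = 0.00229C*.
The bracket is 0.429, giving C* = 0.359/0.00229 = 157.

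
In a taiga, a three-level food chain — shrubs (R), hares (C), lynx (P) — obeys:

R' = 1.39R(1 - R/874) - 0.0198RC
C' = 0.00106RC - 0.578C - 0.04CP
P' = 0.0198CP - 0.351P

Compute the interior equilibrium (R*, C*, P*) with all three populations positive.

From dP/dt = 0: 0.0198C* = 0.351, so C* = 17.7.
From dR/dt = 0: 1.39(1 - R*/874) = 0.0198·17.7, giving R* = 874·(1 - 0.253) = 653.
From dC/dt = 0: 0.00106·653 - 0.578 = 0.04P*, so P* = 0.114/0.04 = 2.86.

R* ≈ 653, C* ≈ 17.7, P* ≈ 2.86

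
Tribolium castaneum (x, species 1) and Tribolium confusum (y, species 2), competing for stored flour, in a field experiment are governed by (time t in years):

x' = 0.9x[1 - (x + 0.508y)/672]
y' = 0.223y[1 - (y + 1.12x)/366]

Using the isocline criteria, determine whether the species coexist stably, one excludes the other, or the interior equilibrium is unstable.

Compare the nullcline intercepts: K1/α12 = 672/0.508 = 1320 > K2 = 366; K2/α21 = 366/1.12 = 327 < K1 = 672.
Since the inequalities point opposite ways, species 1 can invade but species 2 cannot.

species 1 excludes species 2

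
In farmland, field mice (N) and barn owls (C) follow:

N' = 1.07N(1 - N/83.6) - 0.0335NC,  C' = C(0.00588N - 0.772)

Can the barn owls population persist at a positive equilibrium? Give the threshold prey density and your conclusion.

The predator equation gives dC/dt > 0 only when N > 0.772/0.00588 = 131.
Without the predator, N → K = 83.6. Since 83.6 < 131, the predator cannot invade.

Threshold N = 131; K < 131, so no, the predator goes extinct.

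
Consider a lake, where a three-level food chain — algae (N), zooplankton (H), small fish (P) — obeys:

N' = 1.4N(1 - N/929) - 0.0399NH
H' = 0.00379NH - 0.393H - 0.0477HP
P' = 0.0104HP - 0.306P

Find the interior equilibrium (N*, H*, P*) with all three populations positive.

From dP/dt = 0: 0.0104H* = 0.306, so H* = 29.4.
From dN/dt = 0: 1.4(1 - N*/929) = 0.0399·29.4, giving N* = 929·(1 - 0.839) = 150.
From dH/dt = 0: 0.00379·150 - 0.393 = 0.0477P*, so P* = 0.175/0.0477 = 3.68.

N* ≈ 150, H* ≈ 29.4, P* ≈ 3.68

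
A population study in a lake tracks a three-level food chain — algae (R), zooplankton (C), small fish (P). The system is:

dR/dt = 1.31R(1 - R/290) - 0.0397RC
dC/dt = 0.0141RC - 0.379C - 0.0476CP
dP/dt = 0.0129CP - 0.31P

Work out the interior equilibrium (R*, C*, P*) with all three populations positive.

From dP/dt = 0: 0.0129C* = 0.31, so C* = 24.
From dR/dt = 0: 1.31(1 - R*/290) = 0.0397·24, giving R* = 290·(1 - 0.728) = 78.8.
From dC/dt = 0: 0.0141·78.8 - 0.379 = 0.0476P*, so P* = 0.732/0.0476 = 15.4.

R* ≈ 78.8, C* ≈ 24, P* ≈ 15.4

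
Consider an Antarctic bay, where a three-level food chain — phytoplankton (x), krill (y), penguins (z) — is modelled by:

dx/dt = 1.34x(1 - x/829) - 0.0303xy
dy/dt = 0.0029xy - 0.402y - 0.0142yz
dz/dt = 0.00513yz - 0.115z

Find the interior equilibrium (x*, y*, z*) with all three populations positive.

From dz/dt = 0: 0.00513y* = 0.115, so y* = 22.4.
From dx/dt = 0: 1.34(1 - x*/829) = 0.0303·22.4, giving x* = 829·(1 - 0.507) = 409.
From dy/dt = 0: 0.0029·409 - 0.402 = 0.0142z*, so z* = 0.783/0.0142 = 55.2.

x* ≈ 409, y* ≈ 22.4, z* ≈ 55.2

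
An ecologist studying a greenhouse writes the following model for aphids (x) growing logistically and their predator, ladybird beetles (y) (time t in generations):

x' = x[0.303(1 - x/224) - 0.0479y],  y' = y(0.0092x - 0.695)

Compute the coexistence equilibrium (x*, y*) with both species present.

From dy/dt = 0 with y > 0: 0.0092x* = 0.695, so x* = 75.5.
Substitute into dx/dt = 0: 0.303(1 - 75.5/224) = 0.0479y*.
The bracket is 0.663, giving y* = 0.201/0.0479 = 4.19.

x* ≈ 75.5, y* ≈ 4.19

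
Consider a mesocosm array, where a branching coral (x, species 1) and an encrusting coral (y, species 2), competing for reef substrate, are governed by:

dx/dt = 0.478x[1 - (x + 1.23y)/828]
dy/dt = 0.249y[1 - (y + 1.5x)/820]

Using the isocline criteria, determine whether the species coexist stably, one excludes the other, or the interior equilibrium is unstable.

Compare the nullcline intercepts: K1/α12 = 828/1.23 = 673 < K2 = 820; K2/α21 = 820/1.5 = 547 < K1 = 828.
Since both are reversed, neither can invade when rare; the interior point is a saddle.

unstable coexistence (outcome depends on initial conditions)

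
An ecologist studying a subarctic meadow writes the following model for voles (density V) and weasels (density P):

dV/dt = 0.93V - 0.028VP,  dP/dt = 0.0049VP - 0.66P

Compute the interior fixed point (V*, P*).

V* ≈ 135, P* ≈ 33.2

Set dP/dt = 0 with P > 0: 0.0049V - 0.66 = 0, so V* = 0.66/0.0049 = 135.
Set dV/dt = 0 with V > 0: 0.93 - 0.028P = 0, so P* = 0.93/0.028 = 33.2.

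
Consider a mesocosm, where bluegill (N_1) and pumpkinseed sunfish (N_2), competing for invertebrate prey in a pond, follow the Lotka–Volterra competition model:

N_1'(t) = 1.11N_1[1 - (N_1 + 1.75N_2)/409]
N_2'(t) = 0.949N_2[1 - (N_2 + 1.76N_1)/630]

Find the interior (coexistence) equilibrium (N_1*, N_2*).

N_1* ≈ 333, N_2* ≈ 43.2

Setting both brackets to zero gives the nullclines N_1 + 1.75N_2 = 409 and 1.76N_1 + N_2 = 630.
Substituting N_2 = 630 - 1.76N_1 into the first: N_1(1 - 1.75·1.76) = 409 - 1.75·630.
So N_1* = -694/-2.08 = 333, and then N_2* = 630 - 1.76·333 = 43.2.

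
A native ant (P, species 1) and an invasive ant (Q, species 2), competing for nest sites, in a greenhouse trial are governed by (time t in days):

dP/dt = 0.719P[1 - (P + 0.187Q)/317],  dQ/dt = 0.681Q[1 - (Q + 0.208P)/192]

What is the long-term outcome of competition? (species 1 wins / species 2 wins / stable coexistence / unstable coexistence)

stable coexistence

Compare the nullcline intercepts: K1/α12 = 317/0.187 = 1700 > K2 = 192; K2/α21 = 192/0.208 = 923 > K1 = 317.
Since both inequalities hold, each species can invade when rare, so the interior equilibrium is stable.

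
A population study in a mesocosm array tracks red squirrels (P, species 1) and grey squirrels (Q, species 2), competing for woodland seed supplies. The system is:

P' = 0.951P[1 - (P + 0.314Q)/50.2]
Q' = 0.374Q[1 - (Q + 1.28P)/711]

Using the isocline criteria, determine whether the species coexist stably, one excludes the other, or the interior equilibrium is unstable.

Compare the nullcline intercepts: K1/α12 = 50.2/0.314 = 160 < K2 = 711; K2/α21 = 711/1.28 = 555 > K1 = 50.2.
Since the inequalities point opposite ways, species 2 can invade but species 1 cannot.

species 2 excludes species 1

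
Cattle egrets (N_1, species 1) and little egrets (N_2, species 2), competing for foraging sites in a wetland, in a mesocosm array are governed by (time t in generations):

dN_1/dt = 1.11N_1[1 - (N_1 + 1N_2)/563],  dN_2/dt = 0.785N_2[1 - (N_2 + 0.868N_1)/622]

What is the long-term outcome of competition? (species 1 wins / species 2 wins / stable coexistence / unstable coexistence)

species 2 excludes species 1

Compare the nullcline intercepts: K1/α12 = 563/1 = 563 < K2 = 622; K2/α21 = 622/0.868 = 717 > K1 = 563.
Since the inequalities point opposite ways, species 2 can invade but species 1 cannot.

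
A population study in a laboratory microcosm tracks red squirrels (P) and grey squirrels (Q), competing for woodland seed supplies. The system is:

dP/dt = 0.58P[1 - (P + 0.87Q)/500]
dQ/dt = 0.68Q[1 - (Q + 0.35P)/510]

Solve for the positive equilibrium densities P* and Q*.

P* ≈ 80.9, Q* ≈ 482

Setting both brackets to zero gives the nullclines P + 0.87Q = 500 and 0.35P + Q = 510.
Substituting Q = 510 - 0.35P into the first: P(1 - 0.87·0.35) = 500 - 0.87·510.
So P* = 56.3/0.696 = 80.9, and then Q* = 510 - 0.35·80.9 = 482.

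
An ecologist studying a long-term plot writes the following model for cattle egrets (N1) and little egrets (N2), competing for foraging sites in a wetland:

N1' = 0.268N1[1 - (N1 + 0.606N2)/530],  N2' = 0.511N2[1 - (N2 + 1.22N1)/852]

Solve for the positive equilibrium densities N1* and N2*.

N1* ≈ 52.5, N2* ≈ 788

Setting both brackets to zero gives the nullclines N1 + 0.606N2 = 530 and 1.22N1 + N2 = 852.
Substituting N2 = 852 - 1.22N1 into the first: N1(1 - 0.606·1.22) = 530 - 0.606·852.
So N1* = 13.7/0.261 = 52.5, and then N2* = 852 - 1.22·52.5 = 788.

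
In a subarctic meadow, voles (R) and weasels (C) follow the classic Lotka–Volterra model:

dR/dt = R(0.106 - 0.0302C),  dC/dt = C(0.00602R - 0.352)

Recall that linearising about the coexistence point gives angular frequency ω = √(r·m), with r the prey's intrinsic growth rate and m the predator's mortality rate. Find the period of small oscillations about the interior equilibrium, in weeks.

T ≈ 32.5 weeks

Here r = 0.106 and m = 0.352, so r·m = 0.0373.
ω = √0.0373 = 0.193 per week, hence T = 2π/ω ≈ 32.5 weeks.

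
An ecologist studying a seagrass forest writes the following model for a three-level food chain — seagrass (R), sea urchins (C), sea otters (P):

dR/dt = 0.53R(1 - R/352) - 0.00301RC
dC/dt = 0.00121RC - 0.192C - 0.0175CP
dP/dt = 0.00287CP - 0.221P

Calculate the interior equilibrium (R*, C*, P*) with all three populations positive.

From dP/dt = 0: 0.00287C* = 0.221, so C* = 77.
From dR/dt = 0: 0.53(1 - R*/352) = 0.00301·77, giving R* = 352·(1 - 0.437) = 198.
From dC/dt = 0: 0.00121·198 - 0.192 = 0.0175P*, so P* = 0.0477/0.0175 = 2.72.

R* ≈ 198, C* ≈ 77, P* ≈ 2.72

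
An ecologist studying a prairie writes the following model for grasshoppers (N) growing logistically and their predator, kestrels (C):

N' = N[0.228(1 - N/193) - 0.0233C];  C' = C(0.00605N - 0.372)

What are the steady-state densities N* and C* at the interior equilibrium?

From dC/dt = 0 with C > 0: 0.00605N* = 0.372, so N* = 61.5.
Substitute into dN/dt = 0: 0.228(1 - 61.5/193) = 0.0233C*.
The bracket is 0.681, giving C* = 0.155/0.0233 = 6.67.

N* ≈ 61.5, C* ≈ 6.67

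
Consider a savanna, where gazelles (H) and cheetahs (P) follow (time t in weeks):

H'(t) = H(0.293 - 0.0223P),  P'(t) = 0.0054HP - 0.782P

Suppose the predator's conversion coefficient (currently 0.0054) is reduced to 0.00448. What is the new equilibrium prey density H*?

At the interior fixed point, setting dP/dt = 0 with P > 0 fixes H* = (predator death rate)/(HP coefficient) — independent of the other coefficients.
With the change, H* = 0.782/0.00448 = 175; it rises from 145.

H* ≈ 175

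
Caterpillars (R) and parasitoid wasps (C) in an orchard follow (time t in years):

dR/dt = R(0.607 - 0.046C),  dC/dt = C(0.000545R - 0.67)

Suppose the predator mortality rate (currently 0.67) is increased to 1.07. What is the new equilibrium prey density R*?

At the interior fixed point, setting dC/dt = 0 with C > 0 fixes R* = (predator death rate)/(RC coefficient) — independent of the other coefficients.
With the change, R* = 1.07/0.000545 = 1960; it rises from 1230.

R* ≈ 1960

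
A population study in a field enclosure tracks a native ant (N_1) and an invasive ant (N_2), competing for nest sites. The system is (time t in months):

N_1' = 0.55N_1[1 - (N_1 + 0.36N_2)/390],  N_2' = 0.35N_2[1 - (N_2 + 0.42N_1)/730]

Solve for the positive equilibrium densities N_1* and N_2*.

Setting both brackets to zero gives the nullclines N_1 + 0.36N_2 = 390 and 0.42N_1 + N_2 = 730.
Substituting N_2 = 730 - 0.42N_1 into the first: N_1(1 - 0.36·0.42) = 390 - 0.36·730.
So N_1* = 127/0.849 = 150, and then N_2* = 730 - 0.42·150 = 667.

N_1* ≈ 150, N_2* ≈ 667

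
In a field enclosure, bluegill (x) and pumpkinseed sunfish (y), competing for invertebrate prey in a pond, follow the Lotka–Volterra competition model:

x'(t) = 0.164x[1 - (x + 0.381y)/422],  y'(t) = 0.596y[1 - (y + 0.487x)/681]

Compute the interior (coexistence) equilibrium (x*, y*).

Setting both brackets to zero gives the nullclines x + 0.381y = 422 and 0.487x + y = 681.
Substituting y = 681 - 0.487x into the first: x(1 - 0.381·0.487) = 422 - 0.381·681.
So x* = 163/0.814 = 200, and then y* = 681 - 0.487·200 = 584.

x* ≈ 200, y* ≈ 584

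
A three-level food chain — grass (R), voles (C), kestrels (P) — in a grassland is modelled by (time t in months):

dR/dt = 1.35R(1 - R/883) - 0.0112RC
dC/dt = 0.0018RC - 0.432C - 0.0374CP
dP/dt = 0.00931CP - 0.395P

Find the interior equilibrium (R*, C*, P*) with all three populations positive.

R* ≈ 572, C* ≈ 42.4, P* ≈ 16

From dP/dt = 0: 0.00931C* = 0.395, so C* = 42.4.
From dR/dt = 0: 1.35(1 - R*/883) = 0.0112·42.4, giving R* = 883·(1 - 0.352) = 572.
From dC/dt = 0: 0.0018·572 - 0.432 = 0.0374P*, so P* = 0.598/0.0374 = 16.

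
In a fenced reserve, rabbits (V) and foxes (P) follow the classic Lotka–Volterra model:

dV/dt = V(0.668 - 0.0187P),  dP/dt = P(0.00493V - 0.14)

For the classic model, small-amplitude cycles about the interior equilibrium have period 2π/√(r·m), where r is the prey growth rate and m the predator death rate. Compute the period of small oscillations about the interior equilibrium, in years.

Here r = 0.668 and m = 0.14, so r·m = 0.0935.
ω = √0.0935 = 0.306 per year, hence T = 2π/ω ≈ 20.5 years.

T ≈ 20.5 years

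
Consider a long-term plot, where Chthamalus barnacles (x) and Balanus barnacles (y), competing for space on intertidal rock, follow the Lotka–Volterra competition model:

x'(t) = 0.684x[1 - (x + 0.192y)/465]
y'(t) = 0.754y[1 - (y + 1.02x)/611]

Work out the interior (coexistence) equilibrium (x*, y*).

Setting both brackets to zero gives the nullclines x + 0.192y = 465 and 1.02x + y = 611.
Substituting y = 611 - 1.02x into the first: x(1 - 0.192·1.02) = 465 - 0.192·611.
So x* = 348/0.804 = 432, and then y* = 611 - 1.02·432 = 170.

x* ≈ 432, y* ≈ 170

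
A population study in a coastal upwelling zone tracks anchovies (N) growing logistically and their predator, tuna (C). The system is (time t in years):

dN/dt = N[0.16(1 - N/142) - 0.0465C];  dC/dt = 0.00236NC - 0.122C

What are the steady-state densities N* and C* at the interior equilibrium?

From dC/dt = 0 with C > 0: 0.00236N* = 0.122, so N* = 51.7.
Substitute into dN/dt = 0: 0.16(1 - 51.7/142) = 0.0465C*.
The bracket is 0.636, giving C* = 0.102/0.0465 = 2.19.

N* ≈ 51.7, C* ≈ 2.19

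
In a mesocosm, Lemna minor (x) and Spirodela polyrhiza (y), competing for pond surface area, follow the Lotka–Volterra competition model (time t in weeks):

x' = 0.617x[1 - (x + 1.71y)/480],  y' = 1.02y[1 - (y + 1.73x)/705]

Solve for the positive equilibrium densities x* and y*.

x* ≈ 370, y* ≈ 64

Setting both brackets to zero gives the nullclines x + 1.71y = 480 and 1.73x + y = 705.
Substituting y = 705 - 1.73x into the first: x(1 - 1.71·1.73) = 480 - 1.71·705.
So x* = -726/-1.96 = 370, and then y* = 705 - 1.73·370 = 64.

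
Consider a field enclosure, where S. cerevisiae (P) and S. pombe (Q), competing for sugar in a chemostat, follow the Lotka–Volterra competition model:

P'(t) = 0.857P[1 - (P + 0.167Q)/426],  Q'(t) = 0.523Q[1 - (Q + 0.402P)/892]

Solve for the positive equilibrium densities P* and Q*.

Setting both brackets to zero gives the nullclines P + 0.167Q = 426 and 0.402P + Q = 892.
Substituting Q = 892 - 0.402P into the first: P(1 - 0.167·0.402) = 426 - 0.167·892.
So P* = 277/0.933 = 297, and then Q* = 892 - 0.402·297 = 773.

P* ≈ 297, Q* ≈ 773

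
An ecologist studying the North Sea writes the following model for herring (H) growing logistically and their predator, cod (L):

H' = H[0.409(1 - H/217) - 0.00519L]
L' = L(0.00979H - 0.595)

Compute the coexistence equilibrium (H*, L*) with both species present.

From dL/dt = 0 with L > 0: 0.00979H* = 0.595, so H* = 60.8.
Substitute into dH/dt = 0: 0.409(1 - 60.8/217) = 0.00519L*.
The bracket is 0.72, giving L* = 0.294/0.00519 = 56.7.

H* ≈ 60.8, L* ≈ 56.7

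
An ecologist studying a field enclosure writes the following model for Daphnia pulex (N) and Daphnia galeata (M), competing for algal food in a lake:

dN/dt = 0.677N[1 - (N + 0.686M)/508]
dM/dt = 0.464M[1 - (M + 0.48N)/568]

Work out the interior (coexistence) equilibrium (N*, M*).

Setting both brackets to zero gives the nullclines N + 0.686M = 508 and 0.48N + M = 568.
Substituting M = 568 - 0.48N into the first: N(1 - 0.686·0.48) = 508 - 0.686·568.
So N* = 118/0.671 = 176, and then M* = 568 - 0.48·176 = 483.

N* ≈ 176, M* ≈ 483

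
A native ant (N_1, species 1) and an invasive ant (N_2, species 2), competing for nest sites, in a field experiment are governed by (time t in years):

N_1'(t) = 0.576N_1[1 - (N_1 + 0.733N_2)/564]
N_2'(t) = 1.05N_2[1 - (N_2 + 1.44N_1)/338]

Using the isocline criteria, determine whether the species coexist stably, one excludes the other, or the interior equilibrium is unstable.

species 1 excludes species 2

Compare the nullcline intercepts: K1/α12 = 564/0.733 = 769 > K2 = 338; K2/α21 = 338/1.44 = 235 < K1 = 564.
Since the inequalities point opposite ways, species 1 can invade but species 2 cannot.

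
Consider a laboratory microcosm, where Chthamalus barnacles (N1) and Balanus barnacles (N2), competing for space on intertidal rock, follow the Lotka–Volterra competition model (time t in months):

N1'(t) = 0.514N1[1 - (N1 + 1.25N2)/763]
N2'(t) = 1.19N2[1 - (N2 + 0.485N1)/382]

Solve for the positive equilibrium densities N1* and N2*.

N1* ≈ 725, N2* ≈ 30.3

Setting both brackets to zero gives the nullclines N1 + 1.25N2 = 763 and 0.485N1 + N2 = 382.
Substituting N2 = 382 - 0.485N1 into the first: N1(1 - 1.25·0.485) = 763 - 1.25·382.
So N1* = 286/0.394 = 725, and then N2* = 382 - 0.485·725 = 30.3.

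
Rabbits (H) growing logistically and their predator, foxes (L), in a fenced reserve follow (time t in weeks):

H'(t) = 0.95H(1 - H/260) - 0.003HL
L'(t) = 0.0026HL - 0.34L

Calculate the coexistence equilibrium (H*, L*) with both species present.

From dL/dt = 0 with L > 0: 0.0026H* = 0.34, so H* = 131.
Substitute into dH/dt = 0: 0.95(1 - 131/260) = 0.003L*.
The bracket is 0.497, giving L* = 0.472/0.003 = 157.

H* ≈ 131, L* ≈ 157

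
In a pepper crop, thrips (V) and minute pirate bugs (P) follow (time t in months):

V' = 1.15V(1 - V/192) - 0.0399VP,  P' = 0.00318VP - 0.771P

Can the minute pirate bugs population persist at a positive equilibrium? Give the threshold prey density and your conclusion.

Threshold V = 242; K < 242, so no, the predator goes extinct.

The predator equation gives dP/dt > 0 only when V > 0.771/0.00318 = 242.
Without the predator, V → K = 192. Since 192 < 242, the predator cannot invade.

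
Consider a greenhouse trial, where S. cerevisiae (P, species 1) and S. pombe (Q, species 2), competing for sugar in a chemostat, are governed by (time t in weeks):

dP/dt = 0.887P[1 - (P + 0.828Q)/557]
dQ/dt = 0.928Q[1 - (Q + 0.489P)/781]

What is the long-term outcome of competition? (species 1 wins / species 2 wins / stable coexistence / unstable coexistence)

Compare the nullcline intercepts: K1/α12 = 557/0.828 = 673 < K2 = 781; K2/α21 = 781/0.489 = 1600 > K1 = 557.
Since the inequalities point opposite ways, species 2 can invade but species 1 cannot.

species 2 excludes species 1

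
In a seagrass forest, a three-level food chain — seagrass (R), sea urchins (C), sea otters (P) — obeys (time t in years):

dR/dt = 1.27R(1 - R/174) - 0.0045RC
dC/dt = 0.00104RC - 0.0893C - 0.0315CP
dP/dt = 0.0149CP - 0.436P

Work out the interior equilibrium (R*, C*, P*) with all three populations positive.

From dP/dt = 0: 0.0149C* = 0.436, so C* = 29.3.
From dR/dt = 0: 1.27(1 - R*/174) = 0.0045·29.3, giving R* = 174·(1 - 0.104) = 156.
From dC/dt = 0: 0.00104·156 - 0.0893 = 0.0315P*, so P* = 0.0729/0.0315 = 2.31.

R* ≈ 156, C* ≈ 29.3, P* ≈ 2.31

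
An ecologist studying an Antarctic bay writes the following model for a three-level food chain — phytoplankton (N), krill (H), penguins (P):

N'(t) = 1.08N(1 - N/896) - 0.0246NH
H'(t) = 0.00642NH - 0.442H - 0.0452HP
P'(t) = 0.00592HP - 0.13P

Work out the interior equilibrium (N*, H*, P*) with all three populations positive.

N* ≈ 448, H* ≈ 22, P* ≈ 53.8

From dP/dt = 0: 0.00592H* = 0.13, so H* = 22.
From dN/dt = 0: 1.08(1 - N*/896) = 0.0246·22, giving N* = 896·(1 - 0.5) = 448.
From dH/dt = 0: 0.00642·448 - 0.442 = 0.0452P*, so P* = 2.43/0.0452 = 53.8.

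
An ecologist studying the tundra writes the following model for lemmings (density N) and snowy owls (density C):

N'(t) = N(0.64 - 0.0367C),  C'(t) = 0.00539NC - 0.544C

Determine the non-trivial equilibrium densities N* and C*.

Set dC/dt = 0 with C > 0: 0.00539N - 0.544 = 0, so N* = 0.544/0.00539 = 101.
Set dN/dt = 0 with N > 0: 0.64 - 0.0367C = 0, so C* = 0.64/0.0367 = 17.4.

N* ≈ 101, C* ≈ 17.4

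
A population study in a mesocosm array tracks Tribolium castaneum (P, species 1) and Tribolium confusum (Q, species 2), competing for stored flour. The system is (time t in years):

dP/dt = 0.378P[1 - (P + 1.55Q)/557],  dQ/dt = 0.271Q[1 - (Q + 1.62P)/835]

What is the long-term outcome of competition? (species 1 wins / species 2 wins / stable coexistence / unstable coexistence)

unstable coexistence (outcome depends on initial conditions)

Compare the nullcline intercepts: K1/α12 = 557/1.55 = 359 < K2 = 835; K2/α21 = 835/1.62 = 515 < K1 = 557.
Since both are reversed, neither can invade when rare; the interior point is a saddle.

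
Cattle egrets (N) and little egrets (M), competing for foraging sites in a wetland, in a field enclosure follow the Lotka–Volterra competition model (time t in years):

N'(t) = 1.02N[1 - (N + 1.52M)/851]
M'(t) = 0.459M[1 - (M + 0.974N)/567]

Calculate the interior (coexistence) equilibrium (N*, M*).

N* ≈ 22.6, M* ≈ 545

Setting both brackets to zero gives the nullclines N + 1.52M = 851 and 0.974N + M = 567.
Substituting M = 567 - 0.974N into the first: N(1 - 1.52·0.974) = 851 - 1.52·567.
So N* = -10.8/-0.48 = 22.6, and then M* = 567 - 0.974·22.6 = 545.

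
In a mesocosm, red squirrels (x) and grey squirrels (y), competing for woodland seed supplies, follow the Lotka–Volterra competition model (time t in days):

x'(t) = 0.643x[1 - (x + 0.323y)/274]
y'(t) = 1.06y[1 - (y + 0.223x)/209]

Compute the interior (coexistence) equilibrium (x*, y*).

x* ≈ 223, y* ≈ 159

Setting both brackets to zero gives the nullclines x + 0.323y = 274 and 0.223x + y = 209.
Substituting y = 209 - 0.223x into the first: x(1 - 0.323·0.223) = 274 - 0.323·209.
So x* = 206/0.928 = 223, and then y* = 209 - 0.223·223 = 159.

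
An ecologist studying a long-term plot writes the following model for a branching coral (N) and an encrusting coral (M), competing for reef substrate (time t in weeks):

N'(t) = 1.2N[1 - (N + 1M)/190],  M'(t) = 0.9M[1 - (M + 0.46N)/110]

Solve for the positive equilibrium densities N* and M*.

Setting both brackets to zero gives the nullclines N + 1M = 190 and 0.46N + M = 110.
Substituting M = 110 - 0.46N into the first: N(1 - 1·0.46) = 190 - 1·110.
So N* = 80/0.54 = 148, and then M* = 110 - 0.46·148 = 41.9.

N* ≈ 148, M* ≈ 41.9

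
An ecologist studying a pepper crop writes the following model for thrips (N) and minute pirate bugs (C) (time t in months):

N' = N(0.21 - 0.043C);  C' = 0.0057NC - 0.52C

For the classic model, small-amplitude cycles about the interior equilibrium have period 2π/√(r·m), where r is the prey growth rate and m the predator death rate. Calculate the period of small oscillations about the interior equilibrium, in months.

Here r = 0.21 and m = 0.52, so r·m = 0.109.
ω = √0.109 = 0.33 per month, hence T = 2π/ω ≈ 19 months.

T ≈ 19 months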